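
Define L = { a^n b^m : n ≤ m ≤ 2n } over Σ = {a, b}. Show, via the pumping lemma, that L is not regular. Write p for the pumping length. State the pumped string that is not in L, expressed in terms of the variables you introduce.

a^{p+k} b^p

Assume L is regular. Let p be the pumping length given by the pumping lemma.
Take w = a^p b^p ∈ L (since p ≤ p ≤ 2p), with |w| = 2p ≥ p.
Write w = xyz as guaranteed by the lemma, with |xy| ≤ p and |y| ≥ 1.
Since the first p symbols of w are all a's and |xy| ≤ p, y lies entirely in the leading a-block: y = a^k for some k with 1 ≤ k ≤ p.
Pump with i = 2: xy^2z = a^{p+k} b^p. Now n = p+k > p = m, so the condition n ≤ m fails. Thus xy^2z ∉ L.
This contradicts the pumping lemma, so L is not regular.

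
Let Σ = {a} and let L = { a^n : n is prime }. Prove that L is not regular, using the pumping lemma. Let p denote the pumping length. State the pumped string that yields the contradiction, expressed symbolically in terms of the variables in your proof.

a^{q(1+k)}

Toward a contradiction, assume L is regular with pumping length p.
Let q be a prime with q ≥ p+2 (infinitely many primes exist), and take w = a^q ∈ L with |w| = q ≥ p.
The pumping lemma gives a decomposition w = xyz where |xy| ≤ p and y is nonempty.
Then y = a^k for some k with 1 ≤ k ≤ p.
Since 1 ≤ k ≤ p, |xz| = q-k. Pump with i = q+1: |xy^{q+1}z| = (q-k)+(q+1)k = q+qk = q(1+k), which is composite (both factors ≥ 2). So xy^{q+1}z = a^{q(1+k)} ∉ L.
This is a contradiction; hence L is not regular.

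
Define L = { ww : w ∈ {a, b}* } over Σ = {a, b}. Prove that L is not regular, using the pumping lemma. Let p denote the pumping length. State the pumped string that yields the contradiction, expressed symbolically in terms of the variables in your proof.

a^{p+k} b^p a^p b^p

Suppose for contradiction that L is regular, and let p be the pumping length.
Take w = a^p b^p a^p b^p = uu where u = a^pb^p; then w ∈ L and |w| = 4p ≥ p.
By the pumping lemma, w = xyz with |xy| ≤ p and |y| ≥ 1.
Because |xy| ≤ p and w begins with p copies of a, we have y = a^k with 1 ≤ k ≤ p.
Pump with i = 2: xy^2z = a^{p+k} b^p a^p b^p, of length 4p+k. Suppose this equals vv. The string starts with a and ends with b, so v does too; thus the boundary between the two copies of v is a b→a transition. There is exactly one such transition, at position 2p+k, so |v| = 2p+k and |vv| = 4p+2k ≠ 4p+k since k ≥ 1. So xy^2z ∉ L.
This contradicts the pumping lemma, so L is not regular.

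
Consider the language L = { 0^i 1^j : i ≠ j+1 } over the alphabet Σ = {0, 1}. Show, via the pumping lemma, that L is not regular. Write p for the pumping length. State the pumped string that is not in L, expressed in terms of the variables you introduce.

Assume L is regular; let p be its pumping constant.
Choose w = 0^p 1^{p+p!-1}. Since p ≠ (p+p!-1)+1 = p+p!, w ∈ L; and |w| ≥ p.
By the pumping lemma, w = xyz with |xy| ≤ p and |y| ≥ 1.
Because |xy| ≤ p and w begins with p copies of 0, we have y = 0^k with 1 ≤ k ≤ p.
Since 1 ≤ k ≤ p, k divides p!; set t = 1 + p!/k. Then xy^t z has p + (p!/k)·k = p + p! copies of 0. Now the 0-count is p+p! and (1-count)+1 = (p+p!-1)+1 = p+p!, so i ≠ j+1 fails. So xy^t z = 0^{p+p!} 1^{p+p!-1} ∉ L.
This contradicts the pumping lemma, so L is not regular.

0^{p+p!} 1^{p+p!-1}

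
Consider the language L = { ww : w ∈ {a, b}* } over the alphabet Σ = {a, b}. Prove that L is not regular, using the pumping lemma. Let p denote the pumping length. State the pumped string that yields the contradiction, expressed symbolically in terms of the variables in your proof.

a^{p+k} b^p a^p b^p

Assume L is regular. Let p be the pumping length given by the pumping lemma.
Take w = a^p b^p a^p b^p = uu where u = a^pb^p; then w ∈ L and |w| = 4p ≥ p.
Write w = xyz as guaranteed by the lemma, with |xy| ≤ p and y is nonempty.
The first p characters of w are a's, so xy (and hence y) consists only of a's. Write y = a^k, 1 ≤ k ≤ p.
Pump with i = 2: xy^2z = a^{p+k} b^p a^p b^p, of length 4p+k. Suppose this equals vv. The string starts with a and ends with b, so v does too; thus the boundary between the two copies of v is a b→a transition. There is exactly one such transition, at position 2p+k, so |v| = 2p+k and |vv| = 4p+2k ≠ 4p+k since k ≥ 1. So xy^2z ∉ L.
Contradiction. Therefore L is not regular.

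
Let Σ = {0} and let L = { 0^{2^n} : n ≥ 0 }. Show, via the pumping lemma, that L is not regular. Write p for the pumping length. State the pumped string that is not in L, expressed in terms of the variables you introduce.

Assume L is regular; let p be its pumping constant.
Take w = 0^{2^p} ∈ L with |w| = 2^p ≥ p.
Write w = xyz as guaranteed by the lemma, with |xy| ≤ p and |y| > 0.
Then y = 0^k for some k with 1 ≤ k ≤ p.
Pump with i = 2: xy^2z = 0^{2^p+k}. Since 1 ≤ k ≤ p < 2^p, we have 2^p < 2^p+k < 2^{p+1}, so 2^p+k is not a power of 2. So xy^2z ∉ L.
This contradicts the pumping lemma, so L is not regular.

0^{2^p+k}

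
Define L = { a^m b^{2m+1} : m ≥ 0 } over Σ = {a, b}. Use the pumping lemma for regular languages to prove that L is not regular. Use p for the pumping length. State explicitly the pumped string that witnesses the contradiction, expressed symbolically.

Toward a contradiction, assume L is regular with pumping length p.
Let w = a^p b^{2p+1} ∈ L; note |w| = 3p+1 ≥ p.
The pumping lemma gives a decomposition w = xyz where |xy| ≤ p and y is nonempty.
The first p characters of w are a's, so xy (and hence y) consists only of a's. Write y = a^k, 1 ≤ k ≤ p.
Pump with i = 2: xy^2z = a^{p+k} b^{2p+1}. For this to lie in L we would need 2p+1 = 2(p+k)+1, which forces k = 0. But k ≥ 1, so xy^2z ∉ L.
This contradicts the pumping lemma, so L is not regular.

a^{p+k} b^{2p+1}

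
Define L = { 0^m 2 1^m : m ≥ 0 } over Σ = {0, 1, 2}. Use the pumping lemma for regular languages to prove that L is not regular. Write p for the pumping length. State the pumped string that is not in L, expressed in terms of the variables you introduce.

0^{p+k} 2 1^p

Toward a contradiction, assume L is regular with pumping length p.
Take w = 0^p 2 1^p ∈ L with |w| = 2p+1 ≥ p.
By the pumping lemma, w = xyz with |xy| ≤ p and |y| > 0.
Since the first p symbols of w are all 0's and |xy| ≤ p, y lies entirely in the leading 0-block: y = 0^k for some k with 1 ≤ k ≤ p.
Pump with i = 2: xy^2z = 0^{p+k} 2 1^p, which would require p+k = p. But k ≥ 1, so xy^2z ∉ L.
Contradiction. Therefore L is not regular.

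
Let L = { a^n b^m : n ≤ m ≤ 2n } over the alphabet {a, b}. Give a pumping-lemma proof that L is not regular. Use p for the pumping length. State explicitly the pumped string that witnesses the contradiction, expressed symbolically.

a^{p+k} b^p

Toward a contradiction, assume L is regular with pumping length p.
Take w = a^p b^p ∈ L (since p ≤ p ≤ 2p), with |w| = 2p ≥ p.
The pumping lemma gives a decomposition w = xyz where |xy| ≤ p and y is nonempty.
The first p characters of w are a's, so xy (and hence y) consists only of a's. Write y = a^k, 1 ≤ k ≤ p.
Pump with i = 2: xy^2z = a^{p+k} b^p. Now n = p+k > p = m, so the condition n ≤ m fails. Thus xy^2z ∉ L.
This contradicts the pumping lemma, so L is not regular.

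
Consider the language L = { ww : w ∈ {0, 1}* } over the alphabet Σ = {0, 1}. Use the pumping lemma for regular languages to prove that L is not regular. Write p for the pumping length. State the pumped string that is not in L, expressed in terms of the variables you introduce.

Toward a contradiction, assume L is regular with pumping length p.
Take w = 0^p 1^p 0^p 1^p = uu where u = 0^p1^p; then w ∈ L and |w| = 4p ≥ p.
Write w = xyz as guaranteed by the lemma, with |xy| ≤ p and |y| ≥ 1.
Since the first p symbols of w are all 0's and |xy| ≤ p, y lies entirely in the leading 0-block: y = 0^k for some k with 1 ≤ k ≤ p.
Pump with i = 2: xy^2z = 0^{p+k} 1^p 0^p 1^p, of length 4p+k. Suppose this equals vv. The string starts with 0 and ends with 1, so v does too; thus the boundary between the two copies of v is a 1→0 transition. There is exactly one such transition, at position 2p+k, so |v| = 2p+k and |vv| = 4p+2k ≠ 4p+k since k ≥ 1. So xy^2z ∉ L.
Contradiction. Therefore L is not regular.

0^{p+k} 1^p 0^p 1^p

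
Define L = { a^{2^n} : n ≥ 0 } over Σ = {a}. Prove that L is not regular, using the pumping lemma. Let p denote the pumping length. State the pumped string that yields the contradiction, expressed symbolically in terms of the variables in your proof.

Toward a contradiction, assume L is regular with pumping length p.
Take w = a^{2^p} ∈ L with |w| = 2^p ≥ p.
Write w = xyz as guaranteed by the lemma, with |xy| ≤ p and y is nonempty.
Then y = a^k for some k with 1 ≤ k ≤ p.
Pump with i = 2: xy^2z = a^{2^p+k}. Since 1 ≤ k ≤ p < 2^p, we have 2^p < 2^p+k < 2^{p+1}, so 2^p+k is not a power of 2. So xy^2z ∉ L.
This contradicts the pumping lemma, so L is not regular.

a^{2^p+k}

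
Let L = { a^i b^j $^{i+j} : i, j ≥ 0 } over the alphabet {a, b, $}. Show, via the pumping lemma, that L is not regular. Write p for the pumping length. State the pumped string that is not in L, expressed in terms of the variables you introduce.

Toward a contradiction, assume L is regular with pumping length p.
Take w = a^p b^p $^{2p} ∈ L (with i=j=p, i+j=2p), |w| = 4p ≥ p.
The pumping lemma gives a decomposition w = xyz where |xy| ≤ p and y is nonempty.
Because |xy| ≤ p and w begins with p copies of a, we have y = a^k with 1 ≤ k ≤ p.
Consider xy^2z = a^{p+k} b^p $^{2p}. Now the a- and b-counts sum to 2p+k, but the $-count is 2p ≠ 2p+k. So xy^2z ∉ L.
This is a contradiction; hence L is not regular.

a^{p+k} b^p $^{2p}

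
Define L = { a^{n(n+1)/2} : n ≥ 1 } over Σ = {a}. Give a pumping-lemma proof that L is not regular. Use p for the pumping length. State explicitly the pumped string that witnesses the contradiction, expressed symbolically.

Assume L is regular. Let p be the pumping length given by the pumping lemma.
Take w = a^{p(p+1)/2} ∈ L with |w| = p(p+1)/2 ≥ p.
The pumping lemma gives a decomposition w = xyz where |xy| ≤ p and y is nonempty.
Then y = a^k for some k with 1 ≤ k ≤ p.
Pump with i = 2: xy^2z = a^{p(p+1)/2+k}. Since 1 ≤ k ≤ p, p(p+1)/2 < p(p+1)/2+k ≤ p(p+1)/2+p < (p+1)(p+2)/2, so p(p+1)/2+k is strictly between consecutive triangular numbers. So xy^2z ∉ L.
This is a contradiction; hence L is not regular.

a^{p(p+1)/2+k}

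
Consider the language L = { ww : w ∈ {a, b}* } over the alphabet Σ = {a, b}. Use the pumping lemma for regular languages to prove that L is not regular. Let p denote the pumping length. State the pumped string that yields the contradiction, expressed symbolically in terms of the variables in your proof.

Assume L is regular. Let p be the pumping length given by the pumping lemma.
Take w = a^p b^p a^p b^p = uu where u = a^pb^p; then w ∈ L and |w| = 4p ≥ p.
Write w = xyz as guaranteed by the lemma, with |xy| ≤ p and y is nonempty.
The first p characters of w are a's, so xy (and hence y) consists only of a's. Write y = a^k, 1 ≤ k ≤ p.
Pump with i = 2: xy^2z = a^{p+k} b^p a^p b^p, of length 4p+k. Suppose this equals vv. The string starts with a and ends with b, so v does too; thus the boundary between the two copies of v is a b→a transition. There is exactly one such transition, at position 2p+k, so |v| = 2p+k and |vv| = 4p+2k ≠ 4p+k since k ≥ 1. So xy^2z ∉ L.
This is a contradiction; hence L is not regular.

a^{p+k} b^p a^p b^p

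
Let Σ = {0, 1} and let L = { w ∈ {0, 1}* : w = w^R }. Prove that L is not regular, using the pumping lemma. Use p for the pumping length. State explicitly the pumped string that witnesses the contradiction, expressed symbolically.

Assume L is regular. Let p be the pumping length given by the pumping lemma.
Take w = 0^p 1 0^p, a palindrome of length 2p+1 ≥ p.
By the pumping lemma, w = xyz with |xy| ≤ p and |y| > 0.
Because |xy| ≤ p and w begins with p copies of 0, we have y = 0^k with 1 ≤ k ≤ p.
Pump with i = 2: xy^2z = 0^{p+k} 1 0^p. Its reverse is 0^p 1 0^{p+k}, which differs from xy^2z since k ≥ 1. So xy^2z is not a palindrome and xy^2z ∉ L.
Contradiction. Therefore L is not regular.

0^{p+k} 1 0^p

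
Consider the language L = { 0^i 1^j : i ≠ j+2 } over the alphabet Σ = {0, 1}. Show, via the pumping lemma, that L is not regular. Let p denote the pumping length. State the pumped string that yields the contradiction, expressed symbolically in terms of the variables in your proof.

Assume L is regular. Let p be the pumping length given by the pumping lemma.
Choose w = 0^p 1^{p+p!-2}. Since p ≠ (p+p!-2)+2 = p+p!, w ∈ L; and |w| ≥ p.
The pumping lemma gives a decomposition w = xyz where |xy| ≤ p and |y| ≥ 1.
The first p characters of w are 0's, so xy (and hence y) consists only of 0's. Write y = 0^k, 1 ≤ k ≤ p.
Since 1 ≤ k ≤ p, k divides p!; set t = 1 + p!/k. Then xy^t z has p + (p!/k)·k = p + p! copies of 0. Now the 0-count is p+p! and (1-count)+2 = (p+p!-2)+2 = p+p!, so i ≠ j+2 fails. So xy^t z = 0^{p+p!} 1^{p+p!-2} ∉ L.
Contradiction. Therefore L is not regular.

0^{p+p!} 1^{p+p!-2}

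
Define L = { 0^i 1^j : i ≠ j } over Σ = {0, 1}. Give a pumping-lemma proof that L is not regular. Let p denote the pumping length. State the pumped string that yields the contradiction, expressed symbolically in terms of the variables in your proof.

Assume L is regular; let p be its pumping constant.
Choose w = 0^p 1^{p+p!}. Since p ≠ p+p!, w ∈ L; and |w| ≥ p.
By the pumping lemma, w = xyz with |xy| ≤ p and |y| > 0.
Since the first p symbols of w are all 0's and |xy| ≤ p, y lies entirely in the leading 0-block: y = 0^k for some k with 1 ≤ k ≤ p.
Since 1 ≤ k ≤ p, k divides p!; set t = 1 + p!/k. Then xy^t z has p + (p!/k)·k = p + p! copies of 0. Now the 0-count equals the 1-count, so i ≠ j fails. So xy^t z = 0^{p+p!} 1^{p+p!} ∉ L.
Contradiction. Therefore L is not regular.

0^{p+p!} 1^{p+p!}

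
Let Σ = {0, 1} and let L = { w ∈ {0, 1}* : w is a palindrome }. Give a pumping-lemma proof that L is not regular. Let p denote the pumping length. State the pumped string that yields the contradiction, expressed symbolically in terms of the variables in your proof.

Assume L is regular; let p be its pumping constant.
Take w = 0^p 1 0^p, a palindrome of length 2p+1 ≥ p.
The pumping lemma gives a decomposition w = xyz where |xy| ≤ p and |y| ≥ 1.
Since the first p symbols of w are all 0's and |xy| ≤ p, y lies entirely in the leading 0-block: y = 0^k for some k with 1 ≤ k ≤ p.
Pump with i = 2: xy^2z = 0^{p+k} 1 0^p. Its reverse is 0^p 1 0^{p+k}, which differs from xy^2z since k ≥ 1. So xy^2z is not a palindrome and xy^2z ∉ L.
Contradiction. Therefore L is not regular.

0^{p+k} 1 0^p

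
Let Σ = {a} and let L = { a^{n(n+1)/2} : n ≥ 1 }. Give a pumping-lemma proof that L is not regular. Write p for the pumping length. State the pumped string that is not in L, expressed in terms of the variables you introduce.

Toward a contradiction, assume L is regular with pumping length p.
Take w = a^{p(p+1)/2} ∈ L with |w| = p(p+1)/2 ≥ p.
The pumping lemma gives a decomposition w = xyz where |xy| ≤ p and |y| > 0.
Then y = a^k for some k with 1 ≤ k ≤ p.
Pump with i = 2: xy^2z = a^{p(p+1)/2+k}. Since 1 ≤ k ≤ p, p(p+1)/2 < p(p+1)/2+k ≤ p(p+1)/2+p < (p+1)(p+2)/2, so p(p+1)/2+k is strictly between consecutive triangular numbers. So xy^2z ∉ L.
This contradicts the pumping lemma, so L is not regular.

a^{p(p+1)/2+k}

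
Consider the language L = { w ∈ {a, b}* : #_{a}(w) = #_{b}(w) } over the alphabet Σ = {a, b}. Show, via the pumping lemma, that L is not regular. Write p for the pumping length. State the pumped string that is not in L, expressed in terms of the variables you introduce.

Assume L is regular. Let p be the pumping length given by the pumping lemma.
Choose w = a^p b^p ∈ L with |w| = 2p ≥ p.
The pumping lemma gives a decomposition w = xyz where |xy| ≤ p and |y| ≥ 1.
Because |xy| ≤ p and w begins with p copies of a, we have y = a^k with 1 ≤ k ≤ p.
Pump with i = 2: xy^2z = a^{p+k} b^p has p+k occurrences of a but only p of b. Since k ≥ 1 the counts differ, so xy^2z ∉ L.
This contradicts the pumping lemma, so L is not regular.

a^{p+k} b^p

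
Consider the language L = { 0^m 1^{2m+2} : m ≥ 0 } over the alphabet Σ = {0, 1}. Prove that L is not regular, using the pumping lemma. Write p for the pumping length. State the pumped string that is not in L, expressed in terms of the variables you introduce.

0^{p+k} 1^{2p+2}

Suppose for contradiction that L is regular, and let p be the pumping length.
Let w = 0^p 1^{2p+2} ∈ L; note |w| = 3p+2 ≥ p.
By the pumping lemma, w = xyz with |xy| ≤ p and |y| ≥ 1.
Because |xy| ≤ p and w begins with p copies of 0, we have y = 0^k with 1 ≤ k ≤ p.
Pump with i = 2: xy^2z = 0^{p+k} 1^{2p+2}. For this to lie in L we would need 2p+2 = 2(p+k)+2, which forces k = 0. But k ≥ 1, so xy^2z ∉ L.
This is a contradiction; hence L is not regular.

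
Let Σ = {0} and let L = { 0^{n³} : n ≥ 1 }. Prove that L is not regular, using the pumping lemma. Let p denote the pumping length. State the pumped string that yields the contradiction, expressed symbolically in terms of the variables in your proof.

0^{p³+k}

Assume L is regular; let p be its pumping constant.
Take w = 0^{p³} ∈ L with |w| = p³ ≥ p.
By the pumping lemma, w = xyz with |xy| ≤ p and y is nonempty.
Then y = 0^k for some k with 1 ≤ k ≤ p.
Pump with i = 2: xy^2z = 0^{p³+k}. Since 1 ≤ k ≤ p, p³ < p³+k ≤ p³+p < p³+3p²+3p+1 = (p+1)³, so p³+k is not a perfect cube. So xy^2z ∉ L.
Contradiction. Therefore L is not regular.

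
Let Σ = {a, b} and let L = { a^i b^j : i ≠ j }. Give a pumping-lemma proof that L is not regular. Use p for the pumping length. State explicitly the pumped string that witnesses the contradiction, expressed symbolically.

Assume L is regular; let p be its pumping constant.
Choose w = a^p b^{p+p!}. Since p ≠ p+p!, w ∈ L; and |w| ≥ p.
The pumping lemma gives a decomposition w = xyz where |xy| ≤ p and y is nonempty.
Because |xy| ≤ p and w begins with p copies of a, we have y = a^k with 1 ≤ k ≤ p.
Since 1 ≤ k ≤ p, k divides p!; set t = 1 + p!/k. Then xy^t z has p + (p!/k)·k = p + p! copies of a. Now the a-count equals the b-count, so i ≠ j fails. So xy^t z = a^{p+p!} b^{p+p!} ∉ L.
This contradicts the pumping lemma, so L is not regular.

a^{p+p!} b^{p+p!}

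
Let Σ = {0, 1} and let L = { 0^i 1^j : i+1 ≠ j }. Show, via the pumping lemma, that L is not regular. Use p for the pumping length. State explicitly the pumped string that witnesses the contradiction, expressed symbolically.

0^{p+p!} 1^{p+p!+1}

Toward a contradiction, assume L is regular with pumping length p.
Choose w = 0^p 1^{p+p!+1}. Since p ≠ (p+p!+1)-1 = p+p!, w ∈ L; and |w| ≥ p.
By the pumping lemma, w = xyz with |xy| ≤ p and y is nonempty.
Since the first p symbols of w are all 0's and |xy| ≤ p, y lies entirely in the leading 0-block: y = 0^k for some k with 1 ≤ k ≤ p.
Since 1 ≤ k ≤ p, k divides p!; set t = 1 + p!/k. Then xy^t z has p + (p!/k)·k = p + p! copies of 0. Now the 0-count is p+p! and (1-count)-1 = (p+p!+1)-1 = p+p!, so i+1 ≠ j fails. So xy^t z = 0^{p+p!} 1^{p+p!+1} ∉ L.
Contradiction. Therefore L is not regular.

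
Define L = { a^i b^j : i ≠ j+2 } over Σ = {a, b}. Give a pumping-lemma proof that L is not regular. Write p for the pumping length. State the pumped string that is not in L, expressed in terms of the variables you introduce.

a^{p+p!} b^{p+p!-2}

Assume L is regular. Let p be the pumping length given by the pumping lemma.
Choose w = a^p b^{p+p!-2}. Since p ≠ (p+p!-2)+2 = p+p!, w ∈ L; and |w| ≥ p.
By the pumping lemma, w = xyz with |xy| ≤ p and |y| > 0.
Since the first p symbols of w are all a's and |xy| ≤ p, y lies entirely in the leading a-block: y = a^k for some k with 1 ≤ k ≤ p.
Since 1 ≤ k ≤ p, k divides p!; set t = 1 + p!/k. Then xy^t z has p + (p!/k)·k = p + p! copies of a. Now the a-count is p+p! and (b-count)+2 = (p+p!-2)+2 = p+p!, so i ≠ j+2 fails. So xy^t z = a^{p+p!} b^{p+p!-2} ∉ L.
This is a contradiction; hence L is not regular.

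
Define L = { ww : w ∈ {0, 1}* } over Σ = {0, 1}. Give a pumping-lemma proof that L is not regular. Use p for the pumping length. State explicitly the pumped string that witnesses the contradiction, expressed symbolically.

Suppose for contradiction that L is regular, and let p be the pumping length.
Take w = 0^p 1^p 0^p 1^p = uu where u = 0^p1^p; then w ∈ L and |w| = 4p ≥ p.
The pumping lemma gives a decomposition w = xyz where |xy| ≤ p and |y| ≥ 1.
Because |xy| ≤ p and w begins with p copies of 0, we have y = 0^k with 1 ≤ k ≤ p.
Pump with i = 2: xy^2z = 0^{p+k} 1^p 0^p 1^p, of length 4p+k. Suppose this equals vv. The string starts with 0 and ends with 1, so v does too; thus the boundary between the two copies of v is a 1→0 transition. There is exactly one such transition, at position 2p+k, so |v| = 2p+k and |vv| = 4p+2k ≠ 4p+k since k ≥ 1. So xy^2z ∉ L.
Contradiction. Therefore L is not regular.

0^{p+k} 1^p 0^p 1^p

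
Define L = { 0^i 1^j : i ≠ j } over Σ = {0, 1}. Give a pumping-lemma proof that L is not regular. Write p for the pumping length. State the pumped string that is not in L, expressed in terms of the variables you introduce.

Assume L is regular; let p be its pumping constant.
Choose w = 0^p 1^{p+p!}. Since p ≠ p+p!, w ∈ L; and |w| ≥ p.
By the pumping lemma, w = xyz with |xy| ≤ p and |y| > 0.
Since the first p symbols of w are all 0's and |xy| ≤ p, y lies entirely in the leading 0-block: y = 0^k for some k with 1 ≤ k ≤ p.
Since 1 ≤ k ≤ p, k divides p!; set t = 1 + p!/k. Then xy^t z has p + (p!/k)·k = p + p! copies of 0. Now the 0-count equals the 1-count, so i ≠ j fails. So xy^t z = 0^{p+p!} 1^{p+p!} ∉ L.
This contradicts the pumping lemma, so L is not regular.

0^{p+p!} 1^{p+p!}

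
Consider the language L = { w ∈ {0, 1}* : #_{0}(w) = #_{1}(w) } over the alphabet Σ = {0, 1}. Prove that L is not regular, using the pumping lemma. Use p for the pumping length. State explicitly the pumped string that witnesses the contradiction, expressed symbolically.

0^{p+k} 1^p

Assume L is regular; let p be its pumping constant.
Choose w = 0^p 1^p ∈ L with |w| = 2p ≥ p.
By the pumping lemma, w = xyz with |xy| ≤ p and |y| > 0.
Because |xy| ≤ p and w begins with p copies of 0, we have y = 0^k with 1 ≤ k ≤ p.
Pump with i = 2: xy^2z = 0^{p+k} 1^p has p+k occurrences of 0 but only p of 1. Since k ≥ 1 the counts differ, so xy^2z ∉ L.
This is a contradiction; hence L is not regular.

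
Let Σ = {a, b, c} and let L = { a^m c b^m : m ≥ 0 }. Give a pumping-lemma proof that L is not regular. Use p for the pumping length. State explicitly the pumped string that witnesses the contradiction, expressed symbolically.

Toward a contradiction, assume L is regular with pumping length p.
Take w = a^p c b^p ∈ L with |w| = 2p+1 ≥ p.
By the pumping lemma, w = xyz with |xy| ≤ p and |y| > 0.
The first p characters of w are a's, so xy (and hence y) consists only of a's. Write y = a^k, 1 ≤ k ≤ p.
Pump with i = 2: xy^2z = a^{p+k} c b^p, which would require p+k = p. But k ≥ 1, so xy^2z ∉ L.
This contradicts the pumping lemma, so L is not regular.

a^{p+k} c b^p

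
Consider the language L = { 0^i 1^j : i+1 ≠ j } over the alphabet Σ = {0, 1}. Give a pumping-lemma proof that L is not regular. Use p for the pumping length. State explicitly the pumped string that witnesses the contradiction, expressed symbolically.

0^{p+p!} 1^{p+p!+1}

Assume L is regular. Let p be the pumping length given by the pumping lemma.
Choose w = 0^p 1^{p+p!+1}. Since p ≠ (p+p!+1)-1 = p+p!, w ∈ L; and |w| ≥ p.
Write w = xyz as guaranteed by the lemma, with |xy| ≤ p and |y| ≥ 1.
Since the first p symbols of w are all 0's and |xy| ≤ p, y lies entirely in the leading 0-block: y = 0^k for some k with 1 ≤ k ≤ p.
Since 1 ≤ k ≤ p, k divides p!; set t = 1 + p!/k. Then xy^t z has p + (p!/k)·k = p + p! copies of 0. Now the 0-count is p+p! and (1-count)-1 = (p+p!+1)-1 = p+p!, so i+1 ≠ j fails. So xy^t z = 0^{p+p!} 1^{p+p!+1} ∉ L.
Contradiction. Therefore L is not regular.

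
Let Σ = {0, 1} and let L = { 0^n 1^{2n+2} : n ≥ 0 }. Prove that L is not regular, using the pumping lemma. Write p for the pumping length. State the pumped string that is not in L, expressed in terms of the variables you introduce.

Assume L is regular; let p be its pumping constant.
Let w = 0^p 1^{2p+2} ∈ L; note |w| = 3p+2 ≥ p.
By the pumping lemma, w = xyz with |xy| ≤ p and y is nonempty.
Because |xy| ≤ p and w begins with p copies of 0, we have y = 0^k with 1 ≤ k ≤ p.
Pump with i = 2: xy^2z = 0^{p+k} 1^{2p+2}. For this to lie in L we would need 2p+2 = 2(p+k)+2, which forces k = 0. But k ≥ 1, so xy^2z ∉ L.
This is a contradiction; hence L is not regular.

0^{p+k} 1^{2p+2}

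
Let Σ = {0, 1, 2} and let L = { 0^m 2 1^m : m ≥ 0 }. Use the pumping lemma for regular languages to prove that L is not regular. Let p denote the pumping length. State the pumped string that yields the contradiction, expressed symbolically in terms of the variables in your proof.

0^{p+k} 2 1^p

Suppose for contradiction that L is regular, and let p be the pumping length.
Take w = 0^p 2 1^p ∈ L with |w| = 2p+1 ≥ p.
The pumping lemma gives a decomposition w = xyz where |xy| ≤ p and |y| ≥ 1.
The first p characters of w are 0's, so xy (and hence y) consists only of 0's. Write y = 0^k, 1 ≤ k ≤ p.
Pump with i = 2: xy^2z = 0^{p+k} 2 1^p, which would require p+k = p. But k ≥ 1, so xy^2z ∉ L.
This is a contradiction; hence L is not regular.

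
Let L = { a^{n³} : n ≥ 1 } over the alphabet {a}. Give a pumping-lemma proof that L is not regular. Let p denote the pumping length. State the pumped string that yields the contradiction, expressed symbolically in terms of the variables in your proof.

Assume L is regular. Let p be the pumping length given by the pumping lemma.
Take w = a^{p³} ∈ L with |w| = p³ ≥ p.
The pumping lemma gives a decomposition w = xyz where |xy| ≤ p and |y| > 0.
Then y = a^k for some k with 1 ≤ k ≤ p.
Pump with i = 2: xy^2z = a^{p³+k}. Since 1 ≤ k ≤ p, p³ < p³+k ≤ p³+p < p³+3p²+3p+1 = (p+1)³, so p³+k is not a perfect cube. So xy^2z ∉ L.
This contradicts the pumping lemma, so L is not regular.

a^{p³+k}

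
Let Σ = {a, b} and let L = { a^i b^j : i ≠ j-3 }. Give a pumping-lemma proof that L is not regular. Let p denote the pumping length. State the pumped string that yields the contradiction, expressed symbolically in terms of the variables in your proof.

Assume L is regular. Let p be the pumping length given by the pumping lemma.
Choose w = a^p b^{p+p!+3}. Since p ≠ (p+p!+3)-3 = p+p!, w ∈ L; and |w| ≥ p.
By the pumping lemma, w = xyz with |xy| ≤ p and |y| ≥ 1.
The first p characters of w are a's, so xy (and hence y) consists only of a's. Write y = a^k, 1 ≤ k ≤ p.
Since 1 ≤ k ≤ p, k divides p!; set t = 1 + p!/k. Then xy^t z has p + (p!/k)·k = p + p! copies of a. Now the a-count is p+p! and (b-count)-3 = (p+p!+3)-3 = p+p!, so i ≠ j-3 fails. So xy^t z = a^{p+p!} b^{p+p!+3} ∉ L.
Contradiction. Therefore L is not regular.

a^{p+p!} b^{p+p!+3}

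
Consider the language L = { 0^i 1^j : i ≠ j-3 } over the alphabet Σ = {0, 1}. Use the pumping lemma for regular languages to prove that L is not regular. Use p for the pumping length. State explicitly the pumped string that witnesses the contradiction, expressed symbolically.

Assume L is regular; let p be its pumping constant.
Choose w = 0^p 1^{p+p!+3}. Since p ≠ (p+p!+3)-3 = p+p!, w ∈ L; and |w| ≥ p.
The pumping lemma gives a decomposition w = xyz where |xy| ≤ p and |y| > 0.
The first p characters of w are 0's, so xy (and hence y) consists only of 0's. Write y = 0^k, 1 ≤ k ≤ p.
Since 1 ≤ k ≤ p, k divides p!; set t = 1 + p!/k. Then xy^t z has p + (p!/k)·k = p + p! copies of 0. Now the 0-count is p+p! and (1-count)-3 = (p+p!+3)-3 = p+p!, so i ≠ j-3 fails. So xy^t z = 0^{p+p!} 1^{p+p!+3} ∉ L.
Contradiction. Therefore L is not regular.

0^{p+p!} 1^{p+p!+3}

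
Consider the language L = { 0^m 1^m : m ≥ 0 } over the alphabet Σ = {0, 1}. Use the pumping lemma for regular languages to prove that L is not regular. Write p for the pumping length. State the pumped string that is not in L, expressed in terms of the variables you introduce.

Assume L is regular. Let p be the pumping length given by the pumping lemma.
Take w = 0^p 1^p. Then w ∈ L and |w| = 2p ≥ p.
By the pumping lemma, w = xyz with |xy| ≤ p and |y| > 0.
Because |xy| ≤ p and w begins with p copies of 0, we have y = 0^k with 1 ≤ k ≤ p.
Pump with i = 2: xy^2z = 0^{p+k} 1^p. For this to lie in L we would need p = p+k, which forces k = 0. But k ≥ 1, so xy^2z ∉ L.
This is a contradiction; hence L is not regular.

0^{p+k} 1^p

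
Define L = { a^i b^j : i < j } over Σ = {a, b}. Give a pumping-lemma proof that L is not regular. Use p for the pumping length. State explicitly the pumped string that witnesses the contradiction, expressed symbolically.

Toward a contradiction, assume L is regular with pumping length p.
Choose w = a^p b^{p+1} ∈ L, with |w| = 2p+1 ≥ p.
Write w = xyz as guaranteed by the lemma, with |xy| ≤ p and |y| > 0.
Since the first p symbols of w are all a's and |xy| ≤ p, y lies entirely in the leading a-block: y = a^k for some k with 1 ≤ k ≤ p.
Consider xy^2z = a^{p+k} b^{p+1}. Since k ≥ 1, the a-count p+k is at least p+1, so i < j fails; thus xy^2z ∉ L.
This is a contradiction; hence L is not regular.

a^{p+k} b^{p+1}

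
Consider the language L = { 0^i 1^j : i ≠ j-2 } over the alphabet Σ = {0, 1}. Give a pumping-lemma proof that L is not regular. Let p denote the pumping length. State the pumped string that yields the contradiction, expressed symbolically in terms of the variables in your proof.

0^{p+p!} 1^{p+p!+2}

Toward a contradiction, assume L is regular with pumping length p.
Choose w = 0^p 1^{p+p!+2}. Since p ≠ (p+p!+2)-2 = p+p!, w ∈ L; and |w| ≥ p.
Write w = xyz as guaranteed by the lemma, with |xy| ≤ p and |y| ≥ 1.
The first p characters of w are 0's, so xy (and hence y) consists only of 0's. Write y = 0^k, 1 ≤ k ≤ p.
Since 1 ≤ k ≤ p, k divides p!; set t = 1 + p!/k. Then xy^t z has p + (p!/k)·k = p + p! copies of 0. Now the 0-count is p+p! and (1-count)-2 = (p+p!+2)-2 = p+p!, so i ≠ j-2 fails. So xy^t z = 0^{p+p!} 1^{p+p!+2} ∉ L.
This is a contradiction; hence L is not regular.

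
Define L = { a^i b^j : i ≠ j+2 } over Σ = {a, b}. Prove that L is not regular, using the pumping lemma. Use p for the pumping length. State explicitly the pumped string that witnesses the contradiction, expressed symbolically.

Assume L is regular. Let p be the pumping length given by the pumping lemma.
Choose w = a^p b^{p+p!-2}. Since p ≠ (p+p!-2)+2 = p+p!, w ∈ L; and |w| ≥ p.
By the pumping lemma, w = xyz with |xy| ≤ p and |y| ≥ 1.
Because |xy| ≤ p and w begins with p copies of a, we have y = a^k with 1 ≤ k ≤ p.
Since 1 ≤ k ≤ p, k divides p!; set t = 1 + p!/k. Then xy^t z has p + (p!/k)·k = p + p! copies of a. Now the a-count is p+p! and (b-count)+2 = (p+p!-2)+2 = p+p!, so i ≠ j+2 fails. So xy^t z = a^{p+p!} b^{p+p!-2} ∉ L.
This is a contradiction; hence L is not regular.

a^{p+p!} b^{p+p!-2}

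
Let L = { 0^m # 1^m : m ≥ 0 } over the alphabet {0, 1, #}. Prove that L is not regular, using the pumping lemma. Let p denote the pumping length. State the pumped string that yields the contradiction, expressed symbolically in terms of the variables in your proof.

Assume L is regular. Let p be the pumping length given by the pumping lemma.
Take w = 0^p # 1^p ∈ L with |w| = 2p+1 ≥ p.
By the pumping lemma, w = xyz with |xy| ≤ p and |y| ≥ 1.
The first p characters of w are 0's, so xy (and hence y) consists only of 0's. Write y = 0^k, 1 ≤ k ≤ p.
Pump with i = 2: xy^2z = 0^{p+k} # 1^p, which would require p+k = p. But k ≥ 1, so xy^2z ∉ L.
This is a contradiction; hence L is not regular.

0^{p+k} # 1^p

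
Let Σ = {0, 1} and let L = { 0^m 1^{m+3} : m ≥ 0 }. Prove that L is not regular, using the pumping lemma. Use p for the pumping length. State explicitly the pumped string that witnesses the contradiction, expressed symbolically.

0^{p+k} 1^{p+3}

Assume L is regular; let p be its pumping constant.
Choose w = 0^p 1^{p+3}, which is in L with |w| = 2p+3 ≥ p.
Write w = xyz as guaranteed by the lemma, with |xy| ≤ p and |y| > 0.
Because |xy| ≤ p and w begins with p copies of 0, we have y = 0^k with 1 ≤ k ≤ p.
Pump with i = 2: xy^2z = 0^{p+k} 1^{p+3}. For this to lie in L we would need p+3 = (p+k)+3, which forces k = 0. But k ≥ 1, so xy^2z ∉ L.
This is a contradiction; hence L is not regular.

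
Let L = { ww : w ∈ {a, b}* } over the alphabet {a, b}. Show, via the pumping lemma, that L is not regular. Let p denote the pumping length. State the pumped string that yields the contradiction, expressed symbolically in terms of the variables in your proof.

Assume L is regular. Let p be the pumping length given by the pumping lemma.
Take w = a^p b^p a^p b^p = uu where u = a^pb^p; then w ∈ L and |w| = 4p ≥ p.
The pumping lemma gives a decomposition w = xyz where |xy| ≤ p and y is nonempty.
The first p characters of w are a's, so xy (and hence y) consists only of a's. Write y = a^k, 1 ≤ k ≤ p.
Pump with i = 2: xy^2z = a^{p+k} b^p a^p b^p, of length 4p+k. Suppose this equals vv. The string starts with a and ends with b, so v does too; thus the boundary between the two copies of v is a b→a transition. There is exactly one such transition, at position 2p+k, so |v| = 2p+k and |vv| = 4p+2k ≠ 4p+k since k ≥ 1. So xy^2z ∉ L.
This is a contradiction; hence L is not regular.

a^{p+k} b^p a^p b^p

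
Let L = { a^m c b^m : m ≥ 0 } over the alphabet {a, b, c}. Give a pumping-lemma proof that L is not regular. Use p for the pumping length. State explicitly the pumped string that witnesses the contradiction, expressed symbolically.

Suppose for contradiction that L is regular, and let p be the pumping length.
Take w = a^p c b^p ∈ L with |w| = 2p+1 ≥ p.
The pumping lemma gives a decomposition w = xyz where |xy| ≤ p and |y| ≥ 1.
Since the first p symbols of w are all a's and |xy| ≤ p, y lies entirely in the leading a-block: y = a^k for some k with 1 ≤ k ≤ p.
Pump with i = 2: xy^2z = a^{p+k} c b^p, which would require p+k = p. But k ≥ 1, so xy^2z ∉ L.
This contradicts the pumping lemma, so L is not regular.

a^{p+k} c b^p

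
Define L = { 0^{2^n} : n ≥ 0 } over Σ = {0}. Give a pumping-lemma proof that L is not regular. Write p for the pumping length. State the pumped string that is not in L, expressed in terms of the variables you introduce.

0^{2^p+k}

Assume L is regular. Let p be the pumping length given by the pumping lemma.
Take w = 0^{2^p} ∈ L with |w| = 2^p ≥ p.
The pumping lemma gives a decomposition w = xyz where |xy| ≤ p and y is nonempty.
Then y = 0^k for some k with 1 ≤ k ≤ p.
Pump with i = 2: xy^2z = 0^{2^p+k}. Since 1 ≤ k ≤ p < 2^p, we have 2^p < 2^p+k < 2^{p+1}, so 2^p+k is not a power of 2. So xy^2z ∉ L.
This is a contradiction; hence L is not regular.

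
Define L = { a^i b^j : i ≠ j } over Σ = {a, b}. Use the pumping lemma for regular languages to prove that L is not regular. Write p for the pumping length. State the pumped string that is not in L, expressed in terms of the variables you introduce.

Toward a contradiction, assume L is regular with pumping length p.
Choose w = a^p b^{p+p!}. Since p ≠ p+p!, w ∈ L; and |w| ≥ p.
Write w = xyz as guaranteed by the lemma, with |xy| ≤ p and |y| > 0.
The first p characters of w are a's, so xy (and hence y) consists only of a's. Write y = a^k, 1 ≤ k ≤ p.
Since 1 ≤ k ≤ p, k divides p!; set t = 1 + p!/k. Then xy^t z has p + (p!/k)·k = p + p! copies of a. Now the a-count equals the b-count, so i ≠ j fails. So xy^t z = a^{p+p!} b^{p+p!} ∉ L.
Contradiction. Therefore L is not regular.

a^{p+p!} b^{p+p!}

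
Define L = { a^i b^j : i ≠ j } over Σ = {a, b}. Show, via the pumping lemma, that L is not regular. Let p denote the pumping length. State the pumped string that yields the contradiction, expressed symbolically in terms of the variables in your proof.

a^{p+p!} b^{p+p!}

Suppose for contradiction that L is regular, and let p be the pumping length.
Choose w = a^p b^{p+p!}. Since p ≠ p+p!, w ∈ L; and |w| ≥ p.
By the pumping lemma, w = xyz with |xy| ≤ p and y is nonempty.
Since the first p symbols of w are all a's and |xy| ≤ p, y lies entirely in the leading a-block: y = a^k for some k with 1 ≤ k ≤ p.
Since 1 ≤ k ≤ p, k divides p!; set t = 1 + p!/k. Then xy^t z has p + (p!/k)·k = p + p! copies of a. Now the a-count equals the b-count, so i ≠ j fails. So xy^t z = a^{p+p!} b^{p+p!} ∉ L.
This is a contradiction; hence L is not regular.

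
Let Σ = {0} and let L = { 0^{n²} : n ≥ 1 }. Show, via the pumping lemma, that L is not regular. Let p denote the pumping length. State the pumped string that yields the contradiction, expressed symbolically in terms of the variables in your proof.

0^{p²+k}

Toward a contradiction, assume L is regular with pumping length p.
Take w = 0^{p²} ∈ L with |w| = p² ≥ p.
The pumping lemma gives a decomposition w = xyz where |xy| ≤ p and |y| ≥ 1.
Then y = 0^k for some k with 1 ≤ k ≤ p.
Pump with i = 2: xy^2z = 0^{p²+k}. Since 1 ≤ k ≤ p, p² < p²+k ≤ p²+p < (p+1)², so p²+k lies strictly between consecutive squares and is not a perfect square. So xy^2z ∉ L.
This is a contradiction; hence L is not regular.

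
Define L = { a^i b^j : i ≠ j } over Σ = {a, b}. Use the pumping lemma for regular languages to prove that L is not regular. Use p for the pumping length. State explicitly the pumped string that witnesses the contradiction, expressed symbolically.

a^{p+p!} b^{p+p!}

Toward a contradiction, assume L is regular with pumping length p.
Choose w = a^p b^{p+p!}. Since p ≠ p+p!, w ∈ L; and |w| ≥ p.
Write w = xyz as guaranteed by the lemma, with |xy| ≤ p and |y| ≥ 1.
Since the first p symbols of w are all a's and |xy| ≤ p, y lies entirely in the leading a-block: y = a^k for some k with 1 ≤ k ≤ p.
Since 1 ≤ k ≤ p, k divides p!; set t = 1 + p!/k. Then xy^t z has p + (p!/k)·k = p + p! copies of a. Now the a-count equals the b-count, so i ≠ j fails. So xy^t z = a^{p+p!} b^{p+p!} ∉ L.
This is a contradiction; hence L is not regular.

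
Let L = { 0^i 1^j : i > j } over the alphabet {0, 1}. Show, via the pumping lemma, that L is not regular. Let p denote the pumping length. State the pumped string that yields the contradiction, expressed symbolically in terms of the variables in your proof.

Toward a contradiction, assume L is regular with pumping length p.
Choose w = 0^{p+1} 1^p ∈ L, with |w| = 2p+1 ≥ p.
By the pumping lemma, w = xyz with |xy| ≤ p and y is nonempty.
Since the first p symbols of w are all 0's and |xy| ≤ p, y lies entirely in the leading 0-block: y = 0^k for some k with 1 ≤ k ≤ p.
Consider xy^0z = xz = 0^{p+1-k} 1^p. Since k ≥ 1, the 0-count p+1-k is at most p, so i > j fails; thus xz ∉ L.
This contradicts the pumping lemma, so L is not regular.

0^{p+1-k} 1^p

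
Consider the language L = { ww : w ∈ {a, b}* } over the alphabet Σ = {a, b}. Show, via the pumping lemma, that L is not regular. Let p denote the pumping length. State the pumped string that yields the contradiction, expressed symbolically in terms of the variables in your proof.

a^{p+k} b^p a^p b^p

Assume L is regular. Let p be the pumping length given by the pumping lemma.
Take w = a^p b^p a^p b^p = uu where u = a^pb^p; then w ∈ L and |w| = 4p ≥ p.
By the pumping lemma, w = xyz with |xy| ≤ p and y is nonempty.
Since the first p symbols of w are all a's and |xy| ≤ p, y lies entirely in the leading a-block: y = a^k for some k with 1 ≤ k ≤ p.
Pump with i = 2: xy^2z = a^{p+k} b^p a^p b^p, of length 4p+k. Suppose this equals vv. The string starts with a and ends with b, so v does too; thus the boundary between the two copies of v is a b→a transition. There is exactly one such transition, at position 2p+k, so |v| = 2p+k and |vv| = 4p+2k ≠ 4p+k since k ≥ 1. So xy^2z ∉ L.
Contradiction. Therefore L is not regular.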